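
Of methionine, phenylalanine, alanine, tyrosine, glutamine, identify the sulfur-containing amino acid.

methionine

Only Cys (C) and Met (M) have a sulfur atom in the side chain.
Of the listed options, only methionine belongs to this group.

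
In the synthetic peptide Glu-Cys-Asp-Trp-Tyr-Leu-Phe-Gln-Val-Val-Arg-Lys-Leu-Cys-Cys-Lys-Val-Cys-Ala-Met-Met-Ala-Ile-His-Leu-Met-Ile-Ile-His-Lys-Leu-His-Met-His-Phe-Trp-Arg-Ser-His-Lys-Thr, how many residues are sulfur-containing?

The sulfur-bearing residues are cysteine (–SH) and methionine (–S–CH₃).
Matching residues: Cys2, Cys14, Cys15, Cys18, Met20, Met21, Met26, Met33.

8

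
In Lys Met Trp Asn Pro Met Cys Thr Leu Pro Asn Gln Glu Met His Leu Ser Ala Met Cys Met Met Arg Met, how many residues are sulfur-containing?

The sulfur-bearing residues are cysteine (–SH) and methionine (–S–CH₃).
Matching residues: Met2, Met6, Cys7, Met14, Met19, Cys20, Met21, Met22, Met24.

9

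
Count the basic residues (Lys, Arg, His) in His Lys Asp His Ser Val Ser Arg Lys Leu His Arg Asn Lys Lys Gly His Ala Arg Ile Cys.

Matching residues: His1, Lys2, His4, Arg8, Lys9, His11, Arg12, Lys14, Lys15, His17, Arg19.

11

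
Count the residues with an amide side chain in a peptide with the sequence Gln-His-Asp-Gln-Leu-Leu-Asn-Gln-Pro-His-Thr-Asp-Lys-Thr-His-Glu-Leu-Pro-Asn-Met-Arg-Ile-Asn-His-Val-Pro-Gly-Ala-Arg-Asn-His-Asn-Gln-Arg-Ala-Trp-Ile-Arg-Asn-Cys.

10

The amide-side-chain residues are Asn (N) and Gln (Q).
Matching residues: Gln1, Gln4, Asn7, Gln8, Asn19, Asn23, Asn30, Asn32, Gln33, Asn39.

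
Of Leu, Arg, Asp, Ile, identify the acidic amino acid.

Asp

Only D (aspartate) and E (glutamate) carry a side-chain carboxylic acid.
Of the listed options, only Asp belongs to this group.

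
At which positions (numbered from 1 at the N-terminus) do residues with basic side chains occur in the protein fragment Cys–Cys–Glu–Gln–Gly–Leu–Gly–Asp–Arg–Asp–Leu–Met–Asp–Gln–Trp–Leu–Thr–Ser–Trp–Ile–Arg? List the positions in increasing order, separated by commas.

The basic amino acids are Lys (K), Arg (R), and His (H).
Matching residues: Arg9, Arg21.

9, 21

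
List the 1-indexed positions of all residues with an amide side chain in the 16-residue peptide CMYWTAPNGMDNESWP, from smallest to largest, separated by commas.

8, 12

Only N (asparagine) and Q (glutamine) carry a side-chain carboxamide.
Matching residues: N8, N12.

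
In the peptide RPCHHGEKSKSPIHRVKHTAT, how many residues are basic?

9

The basic amino acids are Lys (K), Arg (R), and His (H).
Matching residues: R1, H4, H5, K8, K10, H14, R15, K17, H18.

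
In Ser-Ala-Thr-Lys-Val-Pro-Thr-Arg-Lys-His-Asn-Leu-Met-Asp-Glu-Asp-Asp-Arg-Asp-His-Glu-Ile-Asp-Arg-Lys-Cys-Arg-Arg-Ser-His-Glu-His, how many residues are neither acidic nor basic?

12

Acidic: D, E. Basic: K, R, H. All other residues are neither.
Matching residues: Ser1, Ala2, Thr3, Val5, Pro6, Thr7, Asn11, Leu12, Met13, Ile22, Cys26, Ser29.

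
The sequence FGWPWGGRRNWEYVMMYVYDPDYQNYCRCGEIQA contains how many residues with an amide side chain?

4

Only N (asparagine) and Q (glutamine) carry a side-chain carboxamide.
Matching residues: N10, Q24, N25, Q33.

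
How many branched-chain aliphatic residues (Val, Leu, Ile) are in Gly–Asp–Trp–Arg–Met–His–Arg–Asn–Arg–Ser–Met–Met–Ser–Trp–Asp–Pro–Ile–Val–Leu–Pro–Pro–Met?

3

Matching residues: Ile17, Val18, Leu19.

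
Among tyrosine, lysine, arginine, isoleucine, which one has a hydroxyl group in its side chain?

tyrosine

S, T, and Y are the three residues with a side-chain hydroxyl.
Of the listed options, only tyrosine belongs to this group.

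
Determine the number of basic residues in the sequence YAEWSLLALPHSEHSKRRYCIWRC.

6

Lysine (K), arginine (R), and histidine (H) have basic, nitrogen-containing side chains.
Matching residues: H11, H14, K16, R17, R18, R23.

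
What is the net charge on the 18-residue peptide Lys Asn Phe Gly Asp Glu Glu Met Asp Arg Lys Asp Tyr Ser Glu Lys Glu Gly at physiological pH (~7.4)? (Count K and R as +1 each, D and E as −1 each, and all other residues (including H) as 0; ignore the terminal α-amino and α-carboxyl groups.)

Positive (K, R): Lys1, Arg10, Lys11, Lys16 → +4.
Negative (D, E): Asp5, Glu6, Glu7, Asp9, Asp12, Glu15, Glu17 → −7.
Net charge = (+4) + (−7) = −3.

-3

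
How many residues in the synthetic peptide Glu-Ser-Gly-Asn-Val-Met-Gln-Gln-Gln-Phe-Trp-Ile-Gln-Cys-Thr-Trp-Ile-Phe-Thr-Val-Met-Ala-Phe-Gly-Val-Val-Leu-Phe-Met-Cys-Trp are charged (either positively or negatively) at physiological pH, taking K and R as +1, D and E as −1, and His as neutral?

1

Charged side chains at pH ~7.4: K, R (positive); D, E (negative).
Matching residues: Glu1.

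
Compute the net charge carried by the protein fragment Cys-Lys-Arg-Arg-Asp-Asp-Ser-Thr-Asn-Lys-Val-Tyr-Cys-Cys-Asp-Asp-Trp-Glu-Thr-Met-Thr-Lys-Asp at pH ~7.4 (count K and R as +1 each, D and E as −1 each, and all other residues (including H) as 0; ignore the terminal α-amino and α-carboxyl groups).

Positive (K, R): Lys2, Arg3, Arg4, Lys10, Lys22 → +5.
Negative (D, E): Asp5, Asp6, Asp15, Asp16, Glu18, Asp23 → −6.
Net charge = (+5) + (−6) = −1.

-1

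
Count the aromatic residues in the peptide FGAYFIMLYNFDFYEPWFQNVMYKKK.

The aromatic amino acids are Phe (F, benzyl), Trp (W, indole), and Tyr (Y, phenol).
Matching residues: F1, Y4, F5, Y9, F11, F13, Y14, W17, F18, Y23.

10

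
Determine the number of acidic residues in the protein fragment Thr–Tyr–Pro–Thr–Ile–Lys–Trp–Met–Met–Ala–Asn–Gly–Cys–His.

0

Only D (aspartate) and E (glutamate) carry a side-chain carboxylic acid.
None of the 14 residues belong to this group.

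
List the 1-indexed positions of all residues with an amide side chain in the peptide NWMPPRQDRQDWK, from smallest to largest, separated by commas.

1, 7, 10

Only N (asparagine) and Q (glutamine) carry a side-chain carboxamide.
Matching residues: N1, Q7, Q10.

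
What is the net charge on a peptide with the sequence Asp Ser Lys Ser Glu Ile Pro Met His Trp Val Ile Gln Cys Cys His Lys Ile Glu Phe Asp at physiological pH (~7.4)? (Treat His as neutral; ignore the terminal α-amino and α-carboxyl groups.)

At pH ~7.4 the Lys and Arg side chains are protonated (+1), the Asp and Glu side chains are deprotonated (−1), and with His taken as neutral all other side chains carry no charge.
Positive (K, R): Lys3, Lys17 → +2.
Negative (D, E): Asp1, Glu5, Glu19, Asp21 → −4.
Net charge = (+2) + (−4) = −2.

-2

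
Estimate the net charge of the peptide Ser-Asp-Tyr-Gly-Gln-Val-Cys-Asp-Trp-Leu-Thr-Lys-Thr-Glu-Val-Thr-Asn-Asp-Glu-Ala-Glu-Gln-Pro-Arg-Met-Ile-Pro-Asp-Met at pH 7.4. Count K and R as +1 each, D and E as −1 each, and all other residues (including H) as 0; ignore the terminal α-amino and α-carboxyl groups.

-5

Positive (K, R): Lys12, Arg24 → +2.
Negative (D, E): Asp2, Asp8, Glu14, Asp18, Glu19, Glu21, Asp28 → −7.
Net charge = (+2) + (−7) = −5.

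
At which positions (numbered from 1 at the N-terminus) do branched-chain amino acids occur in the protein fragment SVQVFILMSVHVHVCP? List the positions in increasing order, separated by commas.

2, 4, 6, 7, 10, 12, 14

V, L, and I make up the branched-chain aliphatic group.
Matching residues: V2, V4, I6, L7, V10, V12, V14.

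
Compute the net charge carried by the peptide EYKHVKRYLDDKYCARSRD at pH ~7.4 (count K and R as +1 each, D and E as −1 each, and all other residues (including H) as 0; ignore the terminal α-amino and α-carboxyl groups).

Positive (K, R): K3, K6, R7, K12, R16, R18 → +6.
Negative (D, E): E1, D10, D11, D19 → −4.
Net charge = (+6) + (−4) = +2.

+2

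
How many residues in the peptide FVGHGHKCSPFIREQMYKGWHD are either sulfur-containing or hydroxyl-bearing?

Sulfur-containing: C, M. Hydroxyl-bearing: S, T, Y.
Sulfur-containing residues here: C8, M16 (2).
Hydroxyl-bearing residues here: S9, Y17 (2).
The two groups share no amino acid, so total = 2 + 2 = 4.

4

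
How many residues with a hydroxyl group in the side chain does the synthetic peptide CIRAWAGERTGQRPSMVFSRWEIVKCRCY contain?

4

S, T, and Y are the three residues with a side-chain hydroxyl.
Matching residues: T10, S15, S19, Y29.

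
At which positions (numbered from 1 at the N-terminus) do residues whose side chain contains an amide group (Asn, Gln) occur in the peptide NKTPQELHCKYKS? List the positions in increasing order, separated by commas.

1, 5

Matching residues: N1, Q5.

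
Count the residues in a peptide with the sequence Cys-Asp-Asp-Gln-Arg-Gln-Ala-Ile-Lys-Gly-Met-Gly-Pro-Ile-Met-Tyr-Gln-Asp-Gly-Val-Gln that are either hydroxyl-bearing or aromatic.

1

Hydroxyl-bearing: S, T, Y. Aromatic: F, W, Y.
Hydroxyl-bearing residues here: Tyr16 (1).
Aromatic residues here: Tyr16 (1).
Y is in both groups, so the 1 Y residue must not be double-counted.
Total = 1 + 1 − 1 = 1.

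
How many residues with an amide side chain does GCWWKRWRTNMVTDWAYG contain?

1

Only N (asparagine) and Q (glutamine) carry a side-chain carboxamide.
Matching residues: N10.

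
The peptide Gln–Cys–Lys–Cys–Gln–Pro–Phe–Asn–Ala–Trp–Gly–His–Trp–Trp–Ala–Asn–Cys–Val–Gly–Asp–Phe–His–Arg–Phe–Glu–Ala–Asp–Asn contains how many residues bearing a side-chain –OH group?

0

Serine (S), threonine (T), and tyrosine (Y) each carry a hydroxyl group on the side chain.
None of the 28 residues belong to this group.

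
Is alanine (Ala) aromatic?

No

Phenylalanine (F), tryptophan (W), and tyrosine (Y) have aromatic ring side chains.
Alanine is not in this group.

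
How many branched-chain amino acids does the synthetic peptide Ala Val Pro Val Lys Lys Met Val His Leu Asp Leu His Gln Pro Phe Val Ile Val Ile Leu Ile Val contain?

12

V, L, and I make up the branched-chain aliphatic group.
Matching residues: Val2, Val4, Val8, Leu10, Leu12, Val17, Ile18, Val19, Ile20, Leu21, Ile22, Val23.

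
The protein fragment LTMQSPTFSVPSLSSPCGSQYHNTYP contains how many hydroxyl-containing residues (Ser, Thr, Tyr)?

11

Matching residues: T2, S5, T7, S9, S12, S14, S15, S19, Y21, T24, Y25.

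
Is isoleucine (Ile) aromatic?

F, W, and Y each carry an aromatic ring on the side chain.
Isoleucine is not in this group.

No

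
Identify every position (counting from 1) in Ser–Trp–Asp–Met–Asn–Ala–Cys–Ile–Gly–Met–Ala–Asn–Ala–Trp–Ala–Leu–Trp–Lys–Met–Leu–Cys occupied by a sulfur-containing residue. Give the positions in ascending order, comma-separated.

Cysteine (C, thiol) and methionine (M, thioether) are the two sulfur-containing amino acids.
Matching residues: Met4, Cys7, Met10, Met19, Cys21.

4, 7, 10, 19, 21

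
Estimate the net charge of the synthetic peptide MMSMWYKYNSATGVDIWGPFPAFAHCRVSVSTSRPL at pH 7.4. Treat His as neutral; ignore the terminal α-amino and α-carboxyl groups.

+2

Near pH 7.4, K and R contribute +1 each, D and E contribute −1 each, and every other side chain (His included, as stated) is uncharged.
Positive (K, R): K7, R27, R34 → +3.
Negative (D, E): D15 → −1.
Net charge = (+3) + (−1) = +2.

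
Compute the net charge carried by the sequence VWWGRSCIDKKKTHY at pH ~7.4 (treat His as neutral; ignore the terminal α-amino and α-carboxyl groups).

The side chains ionized at physiological pH are Lys/Arg (+1) and Asp/Glu (−1); with His treated as neutral, nothing else contributes.
Positive (K, R): R5, K10, K11, K12 → +4.
Negative (D, E): D9 → −1.
Net charge = (+4) + (−1) = +3.

+3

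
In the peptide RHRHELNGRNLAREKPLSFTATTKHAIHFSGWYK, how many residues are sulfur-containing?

0

Only Cys (C) and Met (M) have a sulfur atom in the side chain.
None of the 34 residues belong to this group.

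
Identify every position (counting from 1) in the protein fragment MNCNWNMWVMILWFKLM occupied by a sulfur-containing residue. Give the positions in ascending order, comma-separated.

1, 3, 7, 10, 17

Matching residues: M1, C3, M7, M10, M17.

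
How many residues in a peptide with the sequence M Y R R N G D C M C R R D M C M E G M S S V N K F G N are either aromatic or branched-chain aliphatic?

3

Aromatic: F, W, Y. Branched-chain aliphatic: I, L, V.
Aromatic residues here: Y2, F25 (2).
Branched-chain aliphatic residues here: V22 (1).
The two groups share no amino acid, so total = 2 + 1 = 3.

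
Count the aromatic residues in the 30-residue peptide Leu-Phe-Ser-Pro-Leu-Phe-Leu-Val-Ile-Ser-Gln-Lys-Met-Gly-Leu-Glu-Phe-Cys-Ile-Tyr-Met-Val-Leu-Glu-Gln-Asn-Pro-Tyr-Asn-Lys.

Phenylalanine (F), tryptophan (W), and tyrosine (Y) have aromatic ring side chains.
Matching residues: Phe2, Phe6, Phe17, Tyr20, Tyr28.

5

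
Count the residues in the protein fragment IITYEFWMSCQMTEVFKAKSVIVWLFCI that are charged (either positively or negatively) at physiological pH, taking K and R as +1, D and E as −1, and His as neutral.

4

Charged side chains at pH ~7.4: K, R (positive); D, E (negative).
Matching residues: E5, E14, K17, K19.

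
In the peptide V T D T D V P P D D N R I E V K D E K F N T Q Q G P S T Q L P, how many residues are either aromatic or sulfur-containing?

1

Aromatic: F, W, Y. Sulfur-containing: C, M.
Aromatic residues here: F20 (1).
Sulfur-containing residues here: none (0).
The two groups share no amino acid, so total = 1 + 0 = 1.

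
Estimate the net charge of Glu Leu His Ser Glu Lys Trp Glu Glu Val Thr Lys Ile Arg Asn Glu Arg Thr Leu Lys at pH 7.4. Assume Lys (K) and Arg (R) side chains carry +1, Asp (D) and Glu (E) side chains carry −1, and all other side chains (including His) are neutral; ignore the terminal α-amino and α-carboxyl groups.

Positive (K, R): Lys6, Lys12, Arg14, Arg17, Lys20 → +5.
Negative (D, E): Glu1, Glu5, Glu8, Glu9, Glu16 → −5.
Net charge = (+5) + (−5) = 0.

0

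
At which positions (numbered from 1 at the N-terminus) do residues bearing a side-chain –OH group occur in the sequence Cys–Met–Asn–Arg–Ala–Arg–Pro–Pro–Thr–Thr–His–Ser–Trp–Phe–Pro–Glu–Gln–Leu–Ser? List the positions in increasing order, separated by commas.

S, T, and Y are the three residues with a side-chain hydroxyl.
Matching residues: Thr9, Thr10, Ser12, Ser19.

9, 10, 12, 19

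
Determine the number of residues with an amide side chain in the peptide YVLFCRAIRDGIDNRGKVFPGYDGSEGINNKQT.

Asparagine (N) and glutamine (Q) have uncharged amide side chains.
Matching residues: N14, N29, N30, Q32.

4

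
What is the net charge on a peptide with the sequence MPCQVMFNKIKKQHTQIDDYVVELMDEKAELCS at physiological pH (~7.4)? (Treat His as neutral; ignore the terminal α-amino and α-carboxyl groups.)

-2

At pH ~7.4 the Lys and Arg side chains are protonated (+1), the Asp and Glu side chains are deprotonated (−1), and with His taken as neutral all other side chains carry no charge.
Positive (K, R): K9, K11, K12, K28 → +4.
Negative (D, E): D18, D19, E23, D26, E27, E30 → −6.
Net charge = (+4) + (−6) = −2.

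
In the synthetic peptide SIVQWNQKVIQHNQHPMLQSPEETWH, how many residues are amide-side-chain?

7

Asparagine (N) and glutamine (Q) have uncharged amide side chains.
Matching residues: Q4, N6, Q7, Q11, N13, Q14, Q19.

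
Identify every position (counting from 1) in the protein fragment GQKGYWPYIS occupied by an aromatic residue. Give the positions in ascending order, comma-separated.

Phenylalanine (F), tryptophan (W), and tyrosine (Y) have aromatic ring side chains.
Matching residues: Y5, W6, Y8.

5, 6, 8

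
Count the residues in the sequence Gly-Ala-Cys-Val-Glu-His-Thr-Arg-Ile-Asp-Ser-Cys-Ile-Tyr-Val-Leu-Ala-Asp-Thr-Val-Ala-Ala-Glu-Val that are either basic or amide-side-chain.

Basic: H, K, R. Amide-side-chain: N, Q.
Basic residues here: His6, Arg8 (2).
Amide-side-chain residues here: none (0).
The two groups share no amino acid, so total = 2 + 0 = 2.

2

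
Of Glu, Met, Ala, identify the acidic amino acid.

Glu

The acidic residues are Asp (D) and Glu (E), whose side chains end in a carboxylate group.
Of the listed options, only Glu belongs to this group.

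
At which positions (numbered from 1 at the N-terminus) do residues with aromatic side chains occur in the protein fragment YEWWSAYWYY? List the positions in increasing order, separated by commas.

1, 3, 4, 7, 8, 9, 10

Phenylalanine (F), tryptophan (W), and tyrosine (Y) have aromatic ring side chains.
Matching residues: Y1, W3, W4, Y7, W8, Y9, Y10.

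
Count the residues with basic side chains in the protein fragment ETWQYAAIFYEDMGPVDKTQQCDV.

1

K, R, and H are the three residues with basic side chains (ε-amine, guanidinium, and imidazole respectively).
Matching residues: K18.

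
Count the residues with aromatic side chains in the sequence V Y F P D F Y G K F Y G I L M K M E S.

Phenylalanine (F), tryptophan (W), and tyrosine (Y) have aromatic ring side chains.
Matching residues: Y2, F3, F6, Y7, F10, Y11.

6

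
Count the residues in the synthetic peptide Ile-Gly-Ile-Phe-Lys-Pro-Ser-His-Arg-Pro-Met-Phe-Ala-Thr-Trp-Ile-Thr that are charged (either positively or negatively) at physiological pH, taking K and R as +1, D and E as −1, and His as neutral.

Charged side chains at pH ~7.4: K, R (positive); D, E (negative).
Matching residues: Lys5, Arg9.

2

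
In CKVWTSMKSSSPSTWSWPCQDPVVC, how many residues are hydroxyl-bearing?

The –OH-bearing residues are Ser, Thr (aliphatic alcohols), and Tyr (phenol).
Matching residues: T5, S6, S9, S10, S11, S13, T14, S16.

8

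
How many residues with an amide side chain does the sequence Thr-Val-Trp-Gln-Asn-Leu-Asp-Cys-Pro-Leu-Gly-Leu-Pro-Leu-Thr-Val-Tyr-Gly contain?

2

Asparagine (N) and glutamine (Q) have uncharged amide side chains.
Matching residues: Gln4, Asn5.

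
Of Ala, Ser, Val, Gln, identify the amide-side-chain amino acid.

Asparagine (N) and glutamine (Q) have uncharged amide side chains.
Of the listed options, only Gln belongs to this group.

Gln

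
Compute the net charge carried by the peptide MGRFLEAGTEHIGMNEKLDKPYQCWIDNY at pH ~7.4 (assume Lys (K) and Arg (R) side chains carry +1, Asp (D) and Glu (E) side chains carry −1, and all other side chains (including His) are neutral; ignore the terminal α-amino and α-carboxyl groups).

-2

Positive (K, R): R3, K17, K20 → +3.
Negative (D, E): E6, E10, E16, D19, D27 → −5.
Net charge = (+3) + (−5) = −2.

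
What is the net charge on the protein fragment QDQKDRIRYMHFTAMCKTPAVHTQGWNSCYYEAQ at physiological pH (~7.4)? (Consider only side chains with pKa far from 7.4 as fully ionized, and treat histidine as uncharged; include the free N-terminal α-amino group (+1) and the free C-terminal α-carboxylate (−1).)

+1

The side chains ionized at physiological pH are Lys/Arg (+1) and Asp/Glu (−1); with His treated as neutral, nothing else contributes.
Positive (K, R): K4, R6, R8, K17 → +4.
Negative (D, E): D2, D5, E32 → −3.
The N-terminus (+1) and C-terminus (−1) cancel.
Net charge = (+4) + (−3) = +1.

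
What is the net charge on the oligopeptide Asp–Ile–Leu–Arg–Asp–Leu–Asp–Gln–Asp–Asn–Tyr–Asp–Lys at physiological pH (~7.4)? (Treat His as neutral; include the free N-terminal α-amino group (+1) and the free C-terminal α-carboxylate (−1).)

At pH ~7.4 the Lys and Arg side chains are protonated (+1), the Asp and Glu side chains are deprotonated (−1), and with His taken as neutral all other side chains carry no charge.
Positive (K, R): Arg4, Lys13 → +2.
Negative (D, E): Asp1, Asp5, Asp7, Asp9, Asp12 → −5.
The N-terminus (+1) and C-terminus (−1) cancel.
Net charge = (+2) + (−5) = −3.

-3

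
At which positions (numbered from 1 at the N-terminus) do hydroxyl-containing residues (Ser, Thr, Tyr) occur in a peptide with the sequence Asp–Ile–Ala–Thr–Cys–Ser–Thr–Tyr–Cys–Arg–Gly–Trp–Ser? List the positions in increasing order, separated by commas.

Matching residues: Thr4, Ser6, Thr7, Tyr8, Ser13.

4, 6, 7, 8, 13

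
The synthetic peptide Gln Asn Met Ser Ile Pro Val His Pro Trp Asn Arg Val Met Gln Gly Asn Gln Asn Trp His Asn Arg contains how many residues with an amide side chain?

Asparagine (N) and glutamine (Q) have uncharged amide side chains.
Matching residues: Gln1, Asn2, Asn11, Gln15, Asn17, Gln18, Asn19, Asn22.

8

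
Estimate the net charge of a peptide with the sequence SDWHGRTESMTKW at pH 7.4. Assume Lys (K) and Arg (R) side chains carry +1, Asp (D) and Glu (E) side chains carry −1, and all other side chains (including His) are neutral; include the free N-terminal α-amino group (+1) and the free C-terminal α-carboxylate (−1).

0

Positive (K, R): R6, K12 → +2.
Negative (D, E): D2, E8 → −2.
The N-terminus (+1) and C-terminus (−1) cancel.
Net charge = (+2) + (−2) = 0.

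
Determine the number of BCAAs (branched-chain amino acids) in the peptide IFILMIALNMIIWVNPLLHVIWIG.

13

V, L, and I make up the branched-chain aliphatic group.
Matching residues: I1, I3, L4, I6, L8, I11, I12, V14, L17, L18, V20, I21, I23.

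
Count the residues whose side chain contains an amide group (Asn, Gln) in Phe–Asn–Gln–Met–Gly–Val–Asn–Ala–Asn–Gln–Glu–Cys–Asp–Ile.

Matching residues: Asn2, Gln3, Asn7, Asn9, Gln10.

5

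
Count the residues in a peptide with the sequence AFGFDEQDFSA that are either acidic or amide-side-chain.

Acidic: D, E. Amide-side-chain: N, Q.
Acidic residues here: D5, E6, D8 (3).
Amide-side-chain residues here: Q7 (1).
The two groups share no amino acid, so total = 3 + 1 = 4.

4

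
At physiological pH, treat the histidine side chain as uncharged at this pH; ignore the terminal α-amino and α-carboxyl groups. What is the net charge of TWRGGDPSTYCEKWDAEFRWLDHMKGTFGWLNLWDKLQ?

-1

At pH ~7.4 the Lys and Arg side chains are protonated (+1), the Asp and Glu side chains are deprotonated (−1), and with His taken as neutral all other side chains carry no charge.
Positive (K, R): R3, K13, R19, K25, K36 → +5.
Negative (D, E): D6, E12, D15, E17, D22, D35 → −6.
Net charge = (+5) + (−6) = −1.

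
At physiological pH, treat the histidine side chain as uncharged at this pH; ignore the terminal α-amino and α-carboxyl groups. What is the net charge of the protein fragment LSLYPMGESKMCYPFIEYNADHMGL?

-2

The side chains ionized at physiological pH are Lys/Arg (+1) and Asp/Glu (−1); with His treated as neutral, nothing else contributes.
Positive (K, R): K10 → +1.
Negative (D, E): E8, E17, D21 → −3.
Net charge = (+1) + (−3) = −2.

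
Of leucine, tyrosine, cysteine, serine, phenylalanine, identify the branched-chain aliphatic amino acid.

leucine

Valine (V), leucine (L), and isoleucine (I) are the branched-chain amino acids.
Of the listed options, only leucine belongs to this group.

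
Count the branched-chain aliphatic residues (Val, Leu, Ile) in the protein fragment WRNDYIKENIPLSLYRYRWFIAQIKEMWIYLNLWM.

Matching residues: I6, I10, L12, L14, I21, I24, I29, L31, L33.

9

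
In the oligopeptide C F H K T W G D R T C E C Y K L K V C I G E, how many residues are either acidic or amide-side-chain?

Acidic: D, E. Amide-side-chain: N, Q.
Acidic residues here: D8, E12, E22 (3).
Amide-side-chain residues here: none (0).
The two groups share no amino acid, so total = 3 + 0 = 3.

3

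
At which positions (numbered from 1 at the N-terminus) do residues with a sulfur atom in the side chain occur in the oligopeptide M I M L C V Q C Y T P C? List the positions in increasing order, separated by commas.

1, 3, 5, 8, 12

Cysteine (C, thiol) and methionine (M, thioether) are the two sulfur-containing amino acids.
Matching residues: M1, M3, C5, C8, C12.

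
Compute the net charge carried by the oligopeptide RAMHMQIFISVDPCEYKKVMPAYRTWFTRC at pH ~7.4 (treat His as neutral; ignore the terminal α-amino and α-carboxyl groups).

The side chains ionized at physiological pH are Lys/Arg (+1) and Asp/Glu (−1); with His treated as neutral, nothing else contributes.
Positive (K, R): R1, K17, K18, R24, R29 → +5.
Negative (D, E): D12, E15 → −2.
Net charge = (+5) + (−2) = +3.

+3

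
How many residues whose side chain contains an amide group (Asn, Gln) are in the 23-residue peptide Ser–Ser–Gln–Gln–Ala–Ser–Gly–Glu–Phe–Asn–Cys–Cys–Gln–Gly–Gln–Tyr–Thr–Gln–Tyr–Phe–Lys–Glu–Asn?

Matching residues: Gln3, Gln4, Asn10, Gln13, Gln15, Gln18, Asn23.

7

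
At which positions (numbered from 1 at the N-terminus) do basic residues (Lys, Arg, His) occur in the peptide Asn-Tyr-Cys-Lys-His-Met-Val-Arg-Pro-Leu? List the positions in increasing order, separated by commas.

4, 5, 8

Matching residues: Lys4, His5, Arg8.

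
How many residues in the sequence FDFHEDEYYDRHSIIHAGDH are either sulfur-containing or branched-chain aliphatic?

Sulfur-containing: C, M. Branched-chain aliphatic: I, L, V.
Sulfur-containing residues here: none (0).
Branched-chain aliphatic residues here: I14, I15 (2).
The two groups share no amino acid, so total = 0 + 2 = 2.

2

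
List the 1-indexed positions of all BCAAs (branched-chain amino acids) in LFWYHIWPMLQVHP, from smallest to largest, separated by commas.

1, 6, 10, 12

Valine (V), leucine (L), and isoleucine (I) are the branched-chain amino acids.
Matching residues: L1, I6, L10, V12.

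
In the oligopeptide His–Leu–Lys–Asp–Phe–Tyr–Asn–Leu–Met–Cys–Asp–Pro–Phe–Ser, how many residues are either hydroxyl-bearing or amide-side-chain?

Hydroxyl-bearing: S, T, Y. Amide-side-chain: N, Q.
Hydroxyl-bearing residues here: Tyr6, Ser14 (2).
Amide-side-chain residues here: Asn7 (1).
The two groups share no amino acid, so total = 2 + 1 = 3.

3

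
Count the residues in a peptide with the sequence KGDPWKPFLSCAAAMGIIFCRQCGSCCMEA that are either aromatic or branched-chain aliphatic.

6

Aromatic: F, W, Y. Branched-chain aliphatic: I, L, V.
Aromatic residues here: W5, F8, F19 (3).
Branched-chain aliphatic residues here: L9, I17, I18 (3).
The two groups share no amino acid, so total = 3 + 3 = 6.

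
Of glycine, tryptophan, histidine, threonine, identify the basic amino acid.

The basic amino acids are Lys (K), Arg (R), and His (H).
Of the listed options, only histidine belongs to this group.

histidine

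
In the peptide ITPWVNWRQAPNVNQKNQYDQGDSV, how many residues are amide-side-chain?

8

Only N (asparagine) and Q (glutamine) carry a side-chain carboxamide.
Matching residues: N6, Q9, N12, N14, Q15, N17, Q18, Q21.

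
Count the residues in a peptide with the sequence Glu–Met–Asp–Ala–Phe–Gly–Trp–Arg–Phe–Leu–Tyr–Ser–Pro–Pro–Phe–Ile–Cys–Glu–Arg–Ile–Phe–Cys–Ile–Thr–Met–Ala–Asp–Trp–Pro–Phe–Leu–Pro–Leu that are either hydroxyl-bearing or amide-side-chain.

Hydroxyl-bearing: S, T, Y. Amide-side-chain: N, Q.
Hydroxyl-bearing residues here: Tyr11, Ser12, Thr24 (3).
Amide-side-chain residues here: none (0).
The two groups share no amino acid, so total = 3 + 0 = 3.

3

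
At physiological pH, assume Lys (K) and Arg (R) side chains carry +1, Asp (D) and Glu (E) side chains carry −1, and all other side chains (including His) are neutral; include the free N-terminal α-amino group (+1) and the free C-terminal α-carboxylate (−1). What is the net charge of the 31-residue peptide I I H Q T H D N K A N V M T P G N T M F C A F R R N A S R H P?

+3

Positive (K, R): K9, R24, R25, R29 → +4.
Negative (D, E): D7 → −1.
The N-terminus (+1) and C-terminus (−1) cancel.
Net charge = (+4) + (−1) = +3.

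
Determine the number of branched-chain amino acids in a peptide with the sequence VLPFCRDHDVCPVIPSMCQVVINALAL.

The BCAAs are Val, Leu, and Ile — aliphatic side chains with a branch point.
Matching residues: V1, L2, V10, V13, I14, V20, V21, I22, L25, L27.

10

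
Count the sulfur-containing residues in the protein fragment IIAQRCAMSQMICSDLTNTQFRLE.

4

Cysteine (C, thiol) and methionine (M, thioether) are the two sulfur-containing amino acids.
Matching residues: C6, M8, M11, C13.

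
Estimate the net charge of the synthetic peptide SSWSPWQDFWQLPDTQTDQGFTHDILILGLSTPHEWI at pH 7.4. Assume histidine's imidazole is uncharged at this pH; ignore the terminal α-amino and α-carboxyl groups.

-5

At pH ~7.4 the Lys and Arg side chains are protonated (+1), the Asp and Glu side chains are deprotonated (−1), and with His taken as neutral all other side chains carry no charge.
Positive (K, R): none → +0.
Negative (D, E): D8, D14, D18, D24, E35 → −5.
Net charge = (+0) + (−5) = −5.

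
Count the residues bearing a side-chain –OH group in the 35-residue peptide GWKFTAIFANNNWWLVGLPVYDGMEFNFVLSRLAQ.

3

Serine (S), threonine (T), and tyrosine (Y) each carry a hydroxyl group on the side chain.
Matching residues: T5, Y21, S31.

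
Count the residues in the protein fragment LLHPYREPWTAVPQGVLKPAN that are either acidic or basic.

Acidic: D, E. Basic: H, K, R.
Acidic residues here: E7 (1).
Basic residues here: H3, R6, K18 (3).
The two groups share no amino acid, so total = 1 + 3 = 4.

4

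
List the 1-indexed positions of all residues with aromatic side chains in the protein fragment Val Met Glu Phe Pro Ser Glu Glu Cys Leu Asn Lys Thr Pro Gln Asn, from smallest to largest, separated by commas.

4

F, W, and Y each carry an aromatic ring on the side chain.
Matching residues: Phe4.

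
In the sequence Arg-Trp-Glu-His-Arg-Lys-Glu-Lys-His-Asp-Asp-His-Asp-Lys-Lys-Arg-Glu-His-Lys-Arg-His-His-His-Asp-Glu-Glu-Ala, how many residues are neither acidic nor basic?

Acidic: D, E. Basic: K, R, H. All other residues are neither.
Matching residues: Trp2, Ala27.

2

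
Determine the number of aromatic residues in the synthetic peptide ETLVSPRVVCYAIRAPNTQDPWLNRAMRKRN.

2

F, W, and Y each carry an aromatic ring on the side chain.
Matching residues: Y11, W22.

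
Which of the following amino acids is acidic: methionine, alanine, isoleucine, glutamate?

Aspartate (D) and glutamate (E) have carboxylic-acid side chains and are the acidic amino acids.
Of the listed options, only glutamate belongs to this group.

glutamate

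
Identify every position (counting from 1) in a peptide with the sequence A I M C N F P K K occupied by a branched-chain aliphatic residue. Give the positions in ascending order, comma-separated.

Valine (V), leucine (L), and isoleucine (I) are the branched-chain amino acids.
Matching residues: I2.

2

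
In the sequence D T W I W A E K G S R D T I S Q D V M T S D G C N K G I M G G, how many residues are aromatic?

The aromatic amino acids are Phe (F, benzyl), Trp (W, indole), and Tyr (Y, phenol).
Matching residues: W3, W5.

2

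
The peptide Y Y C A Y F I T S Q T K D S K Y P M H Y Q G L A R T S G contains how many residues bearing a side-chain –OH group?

S, T, and Y are the three residues with a side-chain hydroxyl.
Matching residues: Y1, Y2, Y5, T8, S9, T11, S14, Y16, Y20, T26, S27.

11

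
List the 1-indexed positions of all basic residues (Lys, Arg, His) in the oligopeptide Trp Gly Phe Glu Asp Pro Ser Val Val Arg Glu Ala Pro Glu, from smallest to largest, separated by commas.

Matching residues: Arg10.

10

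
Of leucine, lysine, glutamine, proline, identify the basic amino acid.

lysine

The basic amino acids are Lys (K), Arg (R), and His (H).
Of the listed options, only lysine belongs to this group.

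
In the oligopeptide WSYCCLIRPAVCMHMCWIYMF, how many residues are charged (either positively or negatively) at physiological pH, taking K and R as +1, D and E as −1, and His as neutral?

1

Charged side chains at pH ~7.4: K, R (positive); D, E (negative).
Matching residues: R8.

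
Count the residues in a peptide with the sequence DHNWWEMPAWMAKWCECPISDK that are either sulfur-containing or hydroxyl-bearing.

Sulfur-containing: C, M. Hydroxyl-bearing: S, T, Y.
Sulfur-containing residues here: M7, M11, C15, C17 (4).
Hydroxyl-bearing residues here: S20 (1).
The two groups share no amino acid, so total = 4 + 1 = 5.

5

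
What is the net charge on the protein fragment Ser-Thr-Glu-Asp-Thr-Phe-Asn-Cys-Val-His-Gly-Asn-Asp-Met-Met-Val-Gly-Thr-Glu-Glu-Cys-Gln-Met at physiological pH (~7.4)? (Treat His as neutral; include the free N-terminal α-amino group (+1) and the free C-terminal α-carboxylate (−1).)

-5

At pH ~7.4 the Lys and Arg side chains are protonated (+1), the Asp and Glu side chains are deprotonated (−1), and with His taken as neutral all other side chains carry no charge.
Positive (K, R): none → +0.
Negative (D, E): Glu3, Asp4, Asp13, Glu19, Glu20 → −5.
The N-terminus (+1) and C-terminus (−1) cancel.
Net charge = (+0) + (−5) = −5.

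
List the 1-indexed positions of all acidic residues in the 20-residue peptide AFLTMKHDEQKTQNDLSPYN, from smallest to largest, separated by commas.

Only D (aspartate) and E (glutamate) carry a side-chain carboxylic acid.
Matching residues: D8, E9, D15.

8, 9, 15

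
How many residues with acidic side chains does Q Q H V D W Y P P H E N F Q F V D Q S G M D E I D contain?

Only D (aspartate) and E (glutamate) carry a side-chain carboxylic acid.
Matching residues: D5, E11, D17, D22, E23, D25.

6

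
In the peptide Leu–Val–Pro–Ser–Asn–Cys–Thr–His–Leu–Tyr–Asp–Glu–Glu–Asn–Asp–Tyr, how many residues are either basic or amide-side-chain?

3

Basic: H, K, R. Amide-side-chain: N, Q.
Basic residues here: His8 (1).
Amide-side-chain residues here: Asn5, Asn14 (2).
The two groups share no amino acid, so total = 1 + 2 = 3.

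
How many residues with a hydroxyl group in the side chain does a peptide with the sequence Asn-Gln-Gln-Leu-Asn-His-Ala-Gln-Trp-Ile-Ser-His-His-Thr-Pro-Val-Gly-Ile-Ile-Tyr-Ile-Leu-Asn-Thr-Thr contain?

5

S, T, and Y are the three residues with a side-chain hydroxyl.
Matching residues: Ser11, Thr14, Tyr20, Thr24, Thr25.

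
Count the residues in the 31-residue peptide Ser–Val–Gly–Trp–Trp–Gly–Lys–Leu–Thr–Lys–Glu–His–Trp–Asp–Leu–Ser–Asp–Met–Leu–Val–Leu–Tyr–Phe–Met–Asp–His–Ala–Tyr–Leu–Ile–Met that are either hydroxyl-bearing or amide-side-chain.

Hydroxyl-bearing: S, T, Y. Amide-side-chain: N, Q.
Hydroxyl-bearing residues here: Ser1, Thr9, Ser16, Tyr22, Tyr28 (5).
Amide-side-chain residues here: none (0).
The two groups share no amino acid, so total = 5 + 0 = 5.

5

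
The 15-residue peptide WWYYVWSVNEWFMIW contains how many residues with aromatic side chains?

8

F, W, and Y each carry an aromatic ring on the side chain.
Matching residues: W1, W2, Y3, Y4, W6, W11, F12, W15.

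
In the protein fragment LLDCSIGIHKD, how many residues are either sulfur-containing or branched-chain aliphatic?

5

Sulfur-containing: C, M. Branched-chain aliphatic: I, L, V.
Sulfur-containing residues here: C4 (1).
Branched-chain aliphatic residues here: L1, L2, I6, I8 (4).
The two groups share no amino acid, so total = 1 + 4 = 5.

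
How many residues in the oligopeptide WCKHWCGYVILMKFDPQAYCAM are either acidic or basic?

Acidic: D, E. Basic: H, K, R.
Acidic residues here: D15 (1).
Basic residues here: K3, H4, K13 (3).
The two groups share no amino acid, so total = 1 + 3 = 4.

4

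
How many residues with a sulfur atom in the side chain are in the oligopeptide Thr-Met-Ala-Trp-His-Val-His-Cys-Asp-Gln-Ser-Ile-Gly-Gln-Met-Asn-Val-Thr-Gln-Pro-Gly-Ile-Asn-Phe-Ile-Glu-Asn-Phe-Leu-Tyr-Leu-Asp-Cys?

Only Cys (C) and Met (M) have a sulfur atom in the side chain.
Matching residues: Met2, Cys8, Met15, Cys33.

4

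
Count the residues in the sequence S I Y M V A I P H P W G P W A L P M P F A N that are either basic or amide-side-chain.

Basic: H, K, R. Amide-side-chain: N, Q.
Basic residues here: H9 (1).
Amide-side-chain residues here: N22 (1).
The two groups share no amino acid, so total = 1 + 1 = 2.

2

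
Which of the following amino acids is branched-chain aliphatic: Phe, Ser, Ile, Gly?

V, L, and I make up the branched-chain aliphatic group.
Of the listed options, only Ile belongs to this group.

Ile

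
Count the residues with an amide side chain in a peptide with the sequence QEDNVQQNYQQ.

7

Asparagine (N) and glutamine (Q) have uncharged amide side chains.
Matching residues: Q1, N4, Q6, Q7, N8, Q10, Q11.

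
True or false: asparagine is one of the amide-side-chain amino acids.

Asparagine (N) and glutamine (Q) have uncharged amide side chains.
Asparagine is in this group.

True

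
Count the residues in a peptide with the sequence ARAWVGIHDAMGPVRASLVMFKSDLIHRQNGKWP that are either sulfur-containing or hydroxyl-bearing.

4

Sulfur-containing: C, M. Hydroxyl-bearing: S, T, Y.
Sulfur-containing residues here: M11, M20 (2).
Hydroxyl-bearing residues here: S17, S23 (2).
The two groups share no amino acid, so total = 2 + 2 = 4.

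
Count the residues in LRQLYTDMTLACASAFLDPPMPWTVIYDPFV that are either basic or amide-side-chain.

2

Basic: H, K, R. Amide-side-chain: N, Q.
Basic residues here: R2 (1).
Amide-side-chain residues here: Q3 (1).
The two groups share no amino acid, so total = 1 + 1 = 2.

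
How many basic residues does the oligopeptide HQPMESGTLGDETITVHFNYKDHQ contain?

Lysine (K), arginine (R), and histidine (H) have basic, nitrogen-containing side chains.
Matching residues: H1, H17, K21, H23.

4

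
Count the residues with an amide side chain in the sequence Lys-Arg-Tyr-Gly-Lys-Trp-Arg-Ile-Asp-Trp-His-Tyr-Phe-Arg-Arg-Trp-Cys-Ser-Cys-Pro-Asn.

Only N (asparagine) and Q (glutamine) carry a side-chain carboxamide.
Matching residues: Asn21.

1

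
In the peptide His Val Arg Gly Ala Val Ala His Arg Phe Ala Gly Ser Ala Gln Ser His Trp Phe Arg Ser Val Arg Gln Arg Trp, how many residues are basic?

Lysine (K), arginine (R), and histidine (H) have basic, nitrogen-containing side chains.
Matching residues: His1, Arg3, His8, Arg9, His17, Arg20, Arg23, Arg25.

8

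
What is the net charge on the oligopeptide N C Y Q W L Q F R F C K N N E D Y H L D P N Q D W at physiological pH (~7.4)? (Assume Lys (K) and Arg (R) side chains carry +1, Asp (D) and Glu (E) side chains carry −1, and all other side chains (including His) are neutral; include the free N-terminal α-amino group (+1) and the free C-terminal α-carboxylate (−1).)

-2

Positive (K, R): R9, K12 → +2.
Negative (D, E): E15, D16, D20, D24 → −4.
The N-terminus (+1) and C-terminus (−1) cancel.
Net charge = (+2) + (−4) = −2.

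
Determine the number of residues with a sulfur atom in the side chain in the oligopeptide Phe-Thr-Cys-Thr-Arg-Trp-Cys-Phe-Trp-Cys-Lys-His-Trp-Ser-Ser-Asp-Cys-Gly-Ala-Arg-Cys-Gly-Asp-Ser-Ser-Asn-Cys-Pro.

Only Cys (C) and Met (M) have a sulfur atom in the side chain.
Matching residues: Cys3, Cys7, Cys10, Cys17, Cys21, Cys27.

6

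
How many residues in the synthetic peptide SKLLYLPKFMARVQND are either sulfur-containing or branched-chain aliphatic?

Sulfur-containing: C, M. Branched-chain aliphatic: I, L, V.
Sulfur-containing residues here: M10 (1).
Branched-chain aliphatic residues here: L3, L4, L6, V13 (4).
The two groups share no amino acid, so total = 1 + 4 = 5.

5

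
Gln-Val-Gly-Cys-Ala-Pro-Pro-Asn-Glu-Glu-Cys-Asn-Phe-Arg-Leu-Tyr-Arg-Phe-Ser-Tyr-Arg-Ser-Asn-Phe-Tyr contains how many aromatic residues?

The aromatic amino acids are Phe (F, benzyl), Trp (W, indole), and Tyr (Y, phenol).
Matching residues: Phe13, Tyr16, Phe18, Tyr20, Phe24, Tyr25.

6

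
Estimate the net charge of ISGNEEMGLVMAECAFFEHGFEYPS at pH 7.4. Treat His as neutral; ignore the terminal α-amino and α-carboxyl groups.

Near pH 7.4, K and R contribute +1 each, D and E contribute −1 each, and every other side chain (His included, as stated) is uncharged.
Positive (K, R): none → +0.
Negative (D, E): E5, E6, E13, E18, E22 → −5.
Net charge = (+0) + (−5) = −5.

-5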